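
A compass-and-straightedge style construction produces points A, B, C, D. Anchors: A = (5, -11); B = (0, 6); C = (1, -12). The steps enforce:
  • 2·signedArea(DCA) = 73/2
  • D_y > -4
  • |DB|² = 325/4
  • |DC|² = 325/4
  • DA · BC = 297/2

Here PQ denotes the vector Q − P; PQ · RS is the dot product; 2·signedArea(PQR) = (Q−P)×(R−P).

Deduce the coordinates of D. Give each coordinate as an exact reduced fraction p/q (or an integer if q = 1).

1. D_x = 1/2  [DA · BC = 297/2 ∩ 2·signedArea(DCA) = 73/2]
2. D_y = -3  [DA · BC = 297/2 ∩ 2·signedArea(DCA) = 73/2]
   → D = (1/2, -3)

D = (1/2, -3)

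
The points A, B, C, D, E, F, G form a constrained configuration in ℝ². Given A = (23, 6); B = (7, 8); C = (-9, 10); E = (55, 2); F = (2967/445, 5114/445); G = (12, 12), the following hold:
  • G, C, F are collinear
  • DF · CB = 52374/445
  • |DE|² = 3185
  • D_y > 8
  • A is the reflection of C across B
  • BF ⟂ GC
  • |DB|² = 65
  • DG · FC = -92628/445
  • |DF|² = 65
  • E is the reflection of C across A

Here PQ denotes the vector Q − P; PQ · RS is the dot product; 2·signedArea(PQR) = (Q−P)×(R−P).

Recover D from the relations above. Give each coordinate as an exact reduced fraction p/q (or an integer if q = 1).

1. D_x = -1  [DF · CB = 52374/445 ∩ DG · FC = -92628/445]
2. D_y = 9  [DF · CB = 52374/445 ∩ DG · FC = -92628/445]
   → D = (-1, 9)

D = (-1, 9)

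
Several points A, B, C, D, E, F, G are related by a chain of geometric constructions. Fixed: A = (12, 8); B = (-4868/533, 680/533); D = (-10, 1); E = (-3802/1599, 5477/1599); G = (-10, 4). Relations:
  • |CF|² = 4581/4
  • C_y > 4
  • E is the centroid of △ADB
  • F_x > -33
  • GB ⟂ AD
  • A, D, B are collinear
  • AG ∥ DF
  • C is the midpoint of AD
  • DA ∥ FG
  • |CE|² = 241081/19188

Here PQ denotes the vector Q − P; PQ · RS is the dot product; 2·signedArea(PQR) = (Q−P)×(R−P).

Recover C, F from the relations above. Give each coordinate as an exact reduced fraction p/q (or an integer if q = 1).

C = (1, 9/2)
F = (-32, -3)

1. C_x = 1  [C is the midpoint of AD]
2. C_y = 9/2  [C is the midpoint of AD]
   → C = (1, 9/2)
3. F_x = -32  [DA ∥ FG ∩ AG ∥ DF]
4. F_y = -3  [DA ∥ FG ∩ AG ∥ DF]
   → F = (-32, -3)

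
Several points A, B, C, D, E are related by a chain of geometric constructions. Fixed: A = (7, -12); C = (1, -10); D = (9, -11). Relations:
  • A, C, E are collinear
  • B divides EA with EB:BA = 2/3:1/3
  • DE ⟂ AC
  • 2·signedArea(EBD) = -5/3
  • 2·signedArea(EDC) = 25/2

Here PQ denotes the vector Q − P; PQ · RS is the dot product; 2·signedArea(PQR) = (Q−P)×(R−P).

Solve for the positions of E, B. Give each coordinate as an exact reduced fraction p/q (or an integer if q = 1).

1. E_x = 17/2  [A, C, E are collinear ∩ DE ⟂ AC]
2. E_y = -25/2  [A, C, E are collinear ∩ DE ⟂ AC]
   → E = (17/2, -25/2)
3. B_x = 15/2  [B divides EA with EB:BA = 2/3:1/3]
4. B_y = -73/6  [B divides EA with EB:BA = 2/3:1/3]
   → B = (15/2, -73/6)

B = (15/2, -73/6)
E = (17/2, -25/2)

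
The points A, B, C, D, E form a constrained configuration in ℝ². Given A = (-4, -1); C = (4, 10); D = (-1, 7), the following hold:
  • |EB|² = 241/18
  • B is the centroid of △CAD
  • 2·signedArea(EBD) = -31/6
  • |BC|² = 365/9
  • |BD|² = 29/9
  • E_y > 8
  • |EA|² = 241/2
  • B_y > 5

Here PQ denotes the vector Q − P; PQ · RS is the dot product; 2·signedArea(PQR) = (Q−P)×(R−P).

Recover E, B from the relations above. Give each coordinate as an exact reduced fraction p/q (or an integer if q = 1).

1. B_x = -1/3  [B is the centroid of △CAD]
2. B_y = 16/3  [B is the centroid of △CAD]
   → B = (-1/3, 16/3)
3. E_x = 3/2  [line -5/3·x + -2/3·y + 49/6 = 0 ∩ |EB|² = 241/18]
4. E_y = 17/2  [line -5/3·x + -2/3·y + 49/6 = 0 ∩ |EB|² = 241/18]
   → E = (3/2, 17/2)

B = (-1/3, 16/3)
E = (3/2, 17/2)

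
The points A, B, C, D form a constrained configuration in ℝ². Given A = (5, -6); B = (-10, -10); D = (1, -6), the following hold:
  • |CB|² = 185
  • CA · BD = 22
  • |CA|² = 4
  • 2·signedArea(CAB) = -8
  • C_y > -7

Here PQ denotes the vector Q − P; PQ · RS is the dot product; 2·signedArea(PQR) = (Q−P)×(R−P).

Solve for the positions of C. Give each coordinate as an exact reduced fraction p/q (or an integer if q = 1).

1. C_x = 3  [2·signedArea(CAB) = -8 ∩ CA · BD = 22]
2. C_y = -6  [2·signedArea(CAB) = -8 ∩ CA · BD = 22]
   → C = (3, -6)

C = (3, -6)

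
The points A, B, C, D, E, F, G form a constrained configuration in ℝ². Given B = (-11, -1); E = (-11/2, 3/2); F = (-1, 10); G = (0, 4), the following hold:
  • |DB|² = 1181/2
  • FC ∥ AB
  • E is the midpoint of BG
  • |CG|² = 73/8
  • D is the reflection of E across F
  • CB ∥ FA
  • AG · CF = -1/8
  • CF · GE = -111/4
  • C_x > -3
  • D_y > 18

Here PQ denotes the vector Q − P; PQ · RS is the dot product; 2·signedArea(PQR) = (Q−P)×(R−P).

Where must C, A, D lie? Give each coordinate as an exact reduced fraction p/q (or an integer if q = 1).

A = (-37/4, 25/4)
C = (-11/4, 11/4)
D = (7/2, 37/2)

1. C_x = -11/4  [line 11/2·x + 5/2·y + 33/4 = 0 ∩ |CG|² = 73/8]
2. C_y = 11/4  [line 11/2·x + 5/2·y + 33/4 = 0 ∩ |CG|² = 73/8]
   → C = (-11/4, 11/4)
3. A_x = -37/4  [FC ∥ AB ∩ CB ∥ FA]
4. A_y = 25/4  [FC ∥ AB ∩ CB ∥ FA]
   → A = (-37/4, 25/4)
5. D_x = 7/2  [D is the reflection of E across F]
6. D_y = 37/2  [D is the reflection of E across F]
   → D = (7/2, 37/2)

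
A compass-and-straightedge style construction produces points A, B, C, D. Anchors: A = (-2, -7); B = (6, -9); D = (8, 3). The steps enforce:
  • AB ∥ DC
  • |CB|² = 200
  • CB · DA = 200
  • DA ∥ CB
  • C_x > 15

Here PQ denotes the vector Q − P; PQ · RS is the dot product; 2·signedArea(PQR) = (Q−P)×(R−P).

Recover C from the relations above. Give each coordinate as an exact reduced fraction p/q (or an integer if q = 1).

1. C_x = 16  [DA ∥ CB ∩ AB ∥ DC]
2. C_y = 1  [DA ∥ CB ∩ AB ∥ DC]
   → C = (16, 1)

C = (16, 1)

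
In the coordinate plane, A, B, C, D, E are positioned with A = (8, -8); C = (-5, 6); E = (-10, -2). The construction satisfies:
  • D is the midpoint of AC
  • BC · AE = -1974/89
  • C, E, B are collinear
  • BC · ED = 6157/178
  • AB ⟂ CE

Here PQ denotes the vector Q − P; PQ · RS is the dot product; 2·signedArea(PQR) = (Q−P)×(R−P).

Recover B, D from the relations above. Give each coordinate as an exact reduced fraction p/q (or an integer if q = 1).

B = (-680/89, 158/89)
D = (3/2, -1)

1. B_x = -680/89  [C, E, B are collinear ∩ AB ⟂ CE]
2. B_y = 158/89  [C, E, B are collinear ∩ AB ⟂ CE]
   → B = (-680/89, 158/89)
3. D_x = 3/2  [D is the midpoint of AC]
4. D_y = -1  [D is the midpoint of AC]
   → D = (3/2, -1)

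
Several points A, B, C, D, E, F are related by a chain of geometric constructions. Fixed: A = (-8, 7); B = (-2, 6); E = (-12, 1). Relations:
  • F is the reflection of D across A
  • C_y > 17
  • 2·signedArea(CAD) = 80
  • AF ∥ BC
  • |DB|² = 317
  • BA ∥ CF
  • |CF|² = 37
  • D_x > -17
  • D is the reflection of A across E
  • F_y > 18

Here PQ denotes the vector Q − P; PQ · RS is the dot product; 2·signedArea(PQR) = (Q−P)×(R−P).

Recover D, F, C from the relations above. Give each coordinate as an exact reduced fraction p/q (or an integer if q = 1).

C = (6, 18)
D = (-16, -5)
F = (0, 19)

1. D_x = -16  [D is the reflection of A across E]
2. D_y = -5  [D is the reflection of A across E]
   → D = (-16, -5)
3. F_x = 0  [F is the reflection of D across A]
4. F_y = 19  [F is the reflection of D across A]
   → F = (0, 19)
5. C_x = 6  [BA ∥ CF ∩ AF ∥ BC]
6. C_y = 18  [BA ∥ CF ∩ AF ∥ BC]
   → C = (6, 18)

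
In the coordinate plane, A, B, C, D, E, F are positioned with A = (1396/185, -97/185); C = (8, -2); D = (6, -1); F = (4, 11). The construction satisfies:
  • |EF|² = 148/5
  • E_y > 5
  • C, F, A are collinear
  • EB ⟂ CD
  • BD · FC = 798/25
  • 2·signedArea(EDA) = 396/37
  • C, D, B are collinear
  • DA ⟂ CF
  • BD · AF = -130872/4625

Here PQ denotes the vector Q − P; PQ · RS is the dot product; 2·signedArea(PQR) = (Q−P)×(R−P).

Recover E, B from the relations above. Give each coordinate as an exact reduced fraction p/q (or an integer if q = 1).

1. E_x = 28/5  [line -88/185·x + 286/185·y + -1166/185 = 0 ∩ |EF|² = 148/5]
2. E_y = 29/5  [line -88/185·x + 286/185·y + -1166/185 = 0 ∩ |EF|² = 148/5]
   → E = (28/5, 29/5)
3. B_x = 74/25  [C, D, B are collinear ∩ EB ⟂ CD]
4. B_y = 13/25  [C, D, B are collinear ∩ EB ⟂ CD]
   → B = (74/25, 13/25)

B = (74/25, 13/25)
E = (28/5, 29/5)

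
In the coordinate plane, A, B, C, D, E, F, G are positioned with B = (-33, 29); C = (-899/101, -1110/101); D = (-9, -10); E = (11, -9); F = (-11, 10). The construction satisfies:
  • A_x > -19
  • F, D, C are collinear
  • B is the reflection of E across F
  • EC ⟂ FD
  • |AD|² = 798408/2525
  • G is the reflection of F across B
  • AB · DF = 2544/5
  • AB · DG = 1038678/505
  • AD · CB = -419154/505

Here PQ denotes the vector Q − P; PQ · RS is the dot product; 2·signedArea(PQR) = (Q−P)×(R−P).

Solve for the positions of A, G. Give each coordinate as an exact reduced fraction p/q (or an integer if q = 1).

A = (-9363/505, 2528/505)
G = (-55, 48)

1. A_x = -9363/505  [AD · CB = -419154/505 ∩ AB · DF = 2544/5]
2. A_y = 2528/505  [AD · CB = -419154/505 ∩ AB · DF = 2544/5]
   → A = (-9363/505, 2528/505)
3. G_x = -55  [G is the reflection of F across B]
4. G_y = 48  [G is the reflection of F across B]
   → G = (-55, 48)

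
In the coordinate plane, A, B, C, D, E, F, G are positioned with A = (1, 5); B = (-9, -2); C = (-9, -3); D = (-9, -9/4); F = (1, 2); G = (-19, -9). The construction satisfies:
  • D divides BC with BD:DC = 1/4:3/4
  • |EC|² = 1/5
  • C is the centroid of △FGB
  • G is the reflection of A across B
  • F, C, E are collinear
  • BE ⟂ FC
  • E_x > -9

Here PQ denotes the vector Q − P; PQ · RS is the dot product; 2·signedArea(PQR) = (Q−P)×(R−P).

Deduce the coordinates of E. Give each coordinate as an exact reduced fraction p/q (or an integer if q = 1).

1. E_x = -43/5  [F, C, E are collinear ∩ BE ⟂ FC]
2. E_y = -14/5  [F, C, E are collinear ∩ BE ⟂ FC]
   → E = (-43/5, -14/5)

E = (-43/5, -14/5)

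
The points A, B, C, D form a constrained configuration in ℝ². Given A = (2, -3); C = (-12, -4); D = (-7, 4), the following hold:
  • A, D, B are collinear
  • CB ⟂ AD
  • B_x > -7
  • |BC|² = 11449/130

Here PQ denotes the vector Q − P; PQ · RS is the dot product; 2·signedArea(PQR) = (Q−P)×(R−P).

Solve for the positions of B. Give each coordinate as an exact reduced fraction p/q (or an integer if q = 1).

B = (-811/130, 443/130)

1. B_x = -811/130  [A, D, B are collinear ∩ CB ⟂ AD]
2. B_y = 443/130  [A, D, B are collinear ∩ CB ⟂ AD]
   → B = (-811/130, 443/130)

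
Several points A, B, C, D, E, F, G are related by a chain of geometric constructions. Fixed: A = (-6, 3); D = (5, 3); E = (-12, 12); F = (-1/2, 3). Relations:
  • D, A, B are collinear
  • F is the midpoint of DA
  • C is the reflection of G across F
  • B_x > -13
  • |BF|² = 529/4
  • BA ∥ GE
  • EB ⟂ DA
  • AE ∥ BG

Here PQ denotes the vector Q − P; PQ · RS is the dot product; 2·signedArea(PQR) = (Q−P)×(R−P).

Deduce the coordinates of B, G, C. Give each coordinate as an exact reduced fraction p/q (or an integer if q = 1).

1. B_x = -12  [D, A, B are collinear ∩ EB ⟂ DA]
2. B_y = 3  [D, A, B are collinear ∩ EB ⟂ DA]
   → B = (-12, 3)
3. G_x = -18  [BA ∥ GE ∩ AE ∥ BG]
4. G_y = 12  [BA ∥ GE ∩ AE ∥ BG]
   → G = (-18, 12)
5. C_x = 17  [C is the reflection of G across F]
6. C_y = -6  [C is the reflection of G across F]
   → C = (17, -6)

B = (-12, 3)
C = (17, -6)
G = (-18, 12)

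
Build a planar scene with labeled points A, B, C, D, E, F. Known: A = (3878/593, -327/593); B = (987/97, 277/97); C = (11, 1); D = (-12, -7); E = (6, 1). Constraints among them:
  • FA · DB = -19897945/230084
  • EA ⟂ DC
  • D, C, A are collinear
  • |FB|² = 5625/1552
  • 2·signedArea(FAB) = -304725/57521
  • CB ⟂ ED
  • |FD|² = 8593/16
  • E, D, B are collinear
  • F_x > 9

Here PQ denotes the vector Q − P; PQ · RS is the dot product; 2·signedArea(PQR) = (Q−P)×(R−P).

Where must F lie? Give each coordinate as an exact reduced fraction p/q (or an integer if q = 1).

1. F_x = 39/4  [2·signedArea(FAB) = -304725/57521 ∩ FA · DB = -19897945/230084]
2. F_y = 1  [2·signedArea(FAB) = -304725/57521 ∩ FA · DB = -19897945/230084]
   → F = (39/4, 1)

F = (39/4, 1)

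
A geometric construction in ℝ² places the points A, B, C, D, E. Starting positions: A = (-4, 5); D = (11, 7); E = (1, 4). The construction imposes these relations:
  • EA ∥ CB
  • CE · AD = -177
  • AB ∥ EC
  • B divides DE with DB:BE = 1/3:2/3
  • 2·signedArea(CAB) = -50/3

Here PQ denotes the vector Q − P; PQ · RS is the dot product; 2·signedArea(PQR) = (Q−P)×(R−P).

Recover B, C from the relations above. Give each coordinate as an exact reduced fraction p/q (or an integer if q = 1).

B = (23/3, 6)
C = (38/3, 5)

1. B_x = 23/3  [B divides DE with DB:BE = 1/3:2/3]
2. B_y = 6  [B divides DE with DB:BE = 1/3:2/3]
   → B = (23/3, 6)
3. C_x = 38/3  [EA ∥ CB ∩ AB ∥ EC]
4. C_y = 5  [EA ∥ CB ∩ AB ∥ EC]
   → C = (38/3, 5)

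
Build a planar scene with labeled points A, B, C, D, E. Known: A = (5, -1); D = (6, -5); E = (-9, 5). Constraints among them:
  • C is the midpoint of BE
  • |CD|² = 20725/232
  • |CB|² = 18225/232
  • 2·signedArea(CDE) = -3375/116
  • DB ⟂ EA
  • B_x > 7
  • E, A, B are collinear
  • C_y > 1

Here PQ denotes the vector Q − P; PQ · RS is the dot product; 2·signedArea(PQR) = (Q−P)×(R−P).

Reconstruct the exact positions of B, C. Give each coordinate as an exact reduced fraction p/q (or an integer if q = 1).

1. B_x = 423/58  [E, A, B are collinear ∩ DB ⟂ EA]
2. B_y = -115/58  [E, A, B are collinear ∩ DB ⟂ EA]
   → B = (423/58, -115/58)
3. C_x = -99/116  [C is the midpoint of BE]
4. C_y = 175/116  [C is the midpoint of BE]
   → C = (-99/116, 175/116)

B = (423/58, -115/58)
C = (-99/116, 175/116)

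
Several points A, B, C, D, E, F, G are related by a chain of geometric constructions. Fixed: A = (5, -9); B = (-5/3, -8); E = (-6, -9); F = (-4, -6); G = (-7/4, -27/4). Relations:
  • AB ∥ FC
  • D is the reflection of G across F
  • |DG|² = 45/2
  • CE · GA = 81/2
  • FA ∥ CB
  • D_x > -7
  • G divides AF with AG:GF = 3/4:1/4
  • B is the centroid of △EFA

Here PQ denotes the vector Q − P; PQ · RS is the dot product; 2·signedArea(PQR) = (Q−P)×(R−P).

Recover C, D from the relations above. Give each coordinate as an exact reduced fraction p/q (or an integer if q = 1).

1. C_x = -32/3  [FA ∥ CB ∩ AB ∥ FC]
2. C_y = -5  [FA ∥ CB ∩ AB ∥ FC]
   → C = (-32/3, -5)
3. D_x = -25/4  [D is the reflection of G across F]
4. D_y = -21/4  [D is the reflection of G across F]
   → D = (-25/4, -21/4)

C = (-32/3, -5)
D = (-25/4, -21/4)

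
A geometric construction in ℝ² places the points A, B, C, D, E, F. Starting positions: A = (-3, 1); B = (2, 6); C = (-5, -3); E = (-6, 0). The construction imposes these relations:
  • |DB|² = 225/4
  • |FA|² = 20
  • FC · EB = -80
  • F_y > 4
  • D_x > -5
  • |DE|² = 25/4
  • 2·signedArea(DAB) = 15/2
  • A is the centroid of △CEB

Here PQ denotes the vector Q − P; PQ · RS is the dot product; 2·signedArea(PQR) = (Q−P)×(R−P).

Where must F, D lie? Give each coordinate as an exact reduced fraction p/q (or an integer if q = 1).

D = (-4, 3/2)
F = (-1, 5)

1. F_x = -1  [line -8·x + -6·y + 22 = 0 ∩ |FA|² = 20]
2. F_y = 5  [line -8·x + -6·y + 22 = 0 ∩ |FA|² = 20]
   → F = (-1, 5)
3. D_x = -4  [line -5·x + 5·y + -55/2 = 0 ∩ |DE|² = 25/4]
4. D_y = 3/2  [line -5·x + 5·y + -55/2 = 0 ∩ |DE|² = 25/4]
   → D = (-4, 3/2)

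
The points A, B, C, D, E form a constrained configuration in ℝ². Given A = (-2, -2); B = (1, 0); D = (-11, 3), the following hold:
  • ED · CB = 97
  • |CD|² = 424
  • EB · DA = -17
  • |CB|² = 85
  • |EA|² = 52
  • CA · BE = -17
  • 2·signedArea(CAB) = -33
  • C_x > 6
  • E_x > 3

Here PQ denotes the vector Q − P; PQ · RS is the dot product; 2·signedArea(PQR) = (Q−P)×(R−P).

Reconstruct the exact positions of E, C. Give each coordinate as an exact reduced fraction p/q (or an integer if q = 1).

1. E_x = 4  [line -9·x + 5·y + 26 = 0 ∩ |EA|² = 52]
2. E_y = 2  [line -9·x + 5·y + 26 = 0 ∩ |EA|² = 52]
   → E = (4, 2)
3. C_x = 7  [ED · CB = 97 ∩ 2·signedArea(CAB) = -33]
4. C_y = -7  [ED · CB = 97 ∩ 2·signedArea(CAB) = -33]
   → C = (7, -7)

C = (7, -7)
E = (4, 2)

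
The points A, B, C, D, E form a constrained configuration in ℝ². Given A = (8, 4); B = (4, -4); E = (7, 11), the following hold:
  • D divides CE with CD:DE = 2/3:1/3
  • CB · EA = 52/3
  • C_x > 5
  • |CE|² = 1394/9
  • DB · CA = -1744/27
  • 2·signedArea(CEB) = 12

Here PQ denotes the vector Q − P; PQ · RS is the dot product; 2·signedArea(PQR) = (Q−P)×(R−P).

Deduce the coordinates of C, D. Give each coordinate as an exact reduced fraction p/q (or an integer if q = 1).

1. C_x = 16/3  [2·signedArea(CEB) = 12 ∩ CB · EA = 52/3]
2. C_y = -4/3  [2·signedArea(CEB) = 12 ∩ CB · EA = 52/3]
   → C = (16/3, -4/3)
3. D_x = 58/9  [D divides CE with CD:DE = 2/3:1/3]
4. D_y = 62/9  [D divides CE with CD:DE = 2/3:1/3]
   → D = (58/9, 62/9)

C = (16/3, -4/3)
D = (58/9, 62/9)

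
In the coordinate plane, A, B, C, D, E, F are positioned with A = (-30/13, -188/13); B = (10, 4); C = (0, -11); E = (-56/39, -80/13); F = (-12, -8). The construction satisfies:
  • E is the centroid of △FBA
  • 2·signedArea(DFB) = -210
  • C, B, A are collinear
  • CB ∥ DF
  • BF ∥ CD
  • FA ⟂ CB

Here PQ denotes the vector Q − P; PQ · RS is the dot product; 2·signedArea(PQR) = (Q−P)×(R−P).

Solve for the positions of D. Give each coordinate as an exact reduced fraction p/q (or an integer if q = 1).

D = (-22, -23)

1. D_x = -22  [CB ∥ DF ∩ BF ∥ CD]
2. D_y = -23  [CB ∥ DF ∩ BF ∥ CD]
   → D = (-22, -23)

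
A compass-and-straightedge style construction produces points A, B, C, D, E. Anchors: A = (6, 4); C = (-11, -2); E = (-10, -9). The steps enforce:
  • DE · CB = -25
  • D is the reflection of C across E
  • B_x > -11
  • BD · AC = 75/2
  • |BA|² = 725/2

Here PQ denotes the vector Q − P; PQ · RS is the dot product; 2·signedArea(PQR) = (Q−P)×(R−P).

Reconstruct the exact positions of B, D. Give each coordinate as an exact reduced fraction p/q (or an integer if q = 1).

1. D_x = -9  [D is the reflection of C across E]
2. D_y = -16  [D is the reflection of C across E]
   → D = (-9, -16)
3. B_x = -21/2  [BD · AC = 75/2 ∩ DE · CB = -25]
4. B_y = -11/2  [BD · AC = 75/2 ∩ DE · CB = -25]
   → B = (-21/2, -11/2)

B = (-21/2, -11/2)
D = (-9, -16)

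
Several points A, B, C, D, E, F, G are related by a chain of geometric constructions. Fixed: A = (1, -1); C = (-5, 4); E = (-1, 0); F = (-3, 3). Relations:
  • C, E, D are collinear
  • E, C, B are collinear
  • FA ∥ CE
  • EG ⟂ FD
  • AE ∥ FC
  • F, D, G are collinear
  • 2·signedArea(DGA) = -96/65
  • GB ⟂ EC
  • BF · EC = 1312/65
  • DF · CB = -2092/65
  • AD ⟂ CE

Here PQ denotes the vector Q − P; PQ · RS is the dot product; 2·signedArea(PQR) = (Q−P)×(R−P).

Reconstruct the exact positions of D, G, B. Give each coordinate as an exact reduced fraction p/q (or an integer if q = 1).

B = (-127/130, -3/130)
D = (1/2, -3/2)
G = (-103/130, 21/130)

1. D_x = 1/2  [C, E, D are collinear ∩ AD ⟂ CE]
2. D_y = -3/2  [C, E, D are collinear ∩ AD ⟂ CE]
   → D = (1/2, -3/2)
3. G_x = -103/130  [F, D, G are collinear ∩ EG ⟂ FD]
4. G_y = 21/130  [F, D, G are collinear ∩ EG ⟂ FD]
   → G = (-103/130, 21/130)
5. B_x = -127/130  [E, C, B are collinear ∩ GB ⟂ EC]
6. B_y = -3/130  [E, C, B are collinear ∩ GB ⟂ EC]
   → B = (-127/130, -3/130)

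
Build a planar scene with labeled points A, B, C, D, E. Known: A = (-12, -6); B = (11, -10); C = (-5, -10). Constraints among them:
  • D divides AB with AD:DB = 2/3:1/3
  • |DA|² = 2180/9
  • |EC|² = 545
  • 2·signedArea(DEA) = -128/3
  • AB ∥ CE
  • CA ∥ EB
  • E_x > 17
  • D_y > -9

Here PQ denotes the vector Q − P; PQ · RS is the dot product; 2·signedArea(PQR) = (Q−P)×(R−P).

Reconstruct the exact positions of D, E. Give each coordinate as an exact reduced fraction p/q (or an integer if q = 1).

D = (10/3, -26/3)
E = (18, -14)

1. D_x = 10/3  [D divides AB with AD:DB = 2/3:1/3]
2. D_y = -26/3  [D divides AB with AD:DB = 2/3:1/3]
   → D = (10/3, -26/3)
3. E_x = 18  [CA ∥ EB ∩ AB ∥ CE]
4. E_y = -14  [CA ∥ EB ∩ AB ∥ CE]
   → E = (18, -14)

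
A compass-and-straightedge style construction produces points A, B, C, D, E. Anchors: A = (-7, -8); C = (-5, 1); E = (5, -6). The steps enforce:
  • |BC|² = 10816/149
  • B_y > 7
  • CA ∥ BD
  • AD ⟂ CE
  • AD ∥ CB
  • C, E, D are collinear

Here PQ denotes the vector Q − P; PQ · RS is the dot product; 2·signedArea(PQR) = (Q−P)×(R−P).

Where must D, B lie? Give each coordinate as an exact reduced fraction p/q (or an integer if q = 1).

B = (-17/149, 1189/149)
D = (-315/149, -152/149)

1. D_x = -315/149  [C, E, D are collinear ∩ AD ⟂ CE]
2. D_y = -152/149  [C, E, D are collinear ∩ AD ⟂ CE]
   → D = (-315/149, -152/149)
3. B_x = -17/149  [CA ∥ BD ∩ AD ∥ CB]
4. B_y = 1189/149  [CA ∥ BD ∩ AD ∥ CB]
   → B = (-17/149, 1189/149)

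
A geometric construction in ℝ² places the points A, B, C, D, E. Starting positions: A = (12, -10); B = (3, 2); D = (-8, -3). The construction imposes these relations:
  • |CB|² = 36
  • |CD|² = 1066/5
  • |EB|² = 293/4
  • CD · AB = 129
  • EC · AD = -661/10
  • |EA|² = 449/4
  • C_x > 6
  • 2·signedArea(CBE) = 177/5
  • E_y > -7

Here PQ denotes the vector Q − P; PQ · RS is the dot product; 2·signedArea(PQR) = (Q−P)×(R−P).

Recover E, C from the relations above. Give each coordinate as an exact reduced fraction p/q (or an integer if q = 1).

1. C_x = 33/5  [line 9·x + -12·y + -93 = 0 ∩ |CB|² = 36]
2. C_y = -14/5  [line 9·x + -12·y + -93 = 0 ∩ |CB|² = 36]
   → C = (33/5, -14/5)
3. E_x = 2  [EC · AD = -661/10 ∩ 2·signedArea(CBE) = 177/5]
4. E_y = -13/2  [EC · AD = -661/10 ∩ 2·signedArea(CBE) = 177/5]
   → E = (2, -13/2)

C = (33/5, -14/5)
E = (2, -13/2)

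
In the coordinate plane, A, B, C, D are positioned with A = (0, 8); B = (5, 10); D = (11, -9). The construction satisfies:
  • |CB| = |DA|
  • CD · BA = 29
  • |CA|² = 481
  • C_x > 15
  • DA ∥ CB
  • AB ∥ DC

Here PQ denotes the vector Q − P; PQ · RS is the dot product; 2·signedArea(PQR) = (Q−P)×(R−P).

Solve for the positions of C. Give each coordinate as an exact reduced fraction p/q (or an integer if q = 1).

1. C_x = 16  [DA ∥ CB ∩ AB ∥ DC]
2. C_y = -7  [DA ∥ CB ∩ AB ∥ DC]
   → C = (16, -7)

C = (16, -7)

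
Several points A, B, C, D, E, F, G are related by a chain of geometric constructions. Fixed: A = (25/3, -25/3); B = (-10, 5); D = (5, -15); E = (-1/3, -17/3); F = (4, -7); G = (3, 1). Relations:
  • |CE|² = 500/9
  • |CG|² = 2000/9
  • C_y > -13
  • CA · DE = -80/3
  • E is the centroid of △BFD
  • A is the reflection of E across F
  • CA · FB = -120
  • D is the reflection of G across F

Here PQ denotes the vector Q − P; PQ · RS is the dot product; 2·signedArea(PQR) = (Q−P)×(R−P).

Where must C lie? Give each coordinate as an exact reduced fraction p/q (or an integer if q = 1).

C = (-11/3, -37/3)

1. C_x = -11/3  [CA · FB = -120 ∩ CA · DE = -80/3]
2. C_y = -37/3  [CA · FB = -120 ∩ CA · DE = -80/3]
   → C = (-11/3, -37/3)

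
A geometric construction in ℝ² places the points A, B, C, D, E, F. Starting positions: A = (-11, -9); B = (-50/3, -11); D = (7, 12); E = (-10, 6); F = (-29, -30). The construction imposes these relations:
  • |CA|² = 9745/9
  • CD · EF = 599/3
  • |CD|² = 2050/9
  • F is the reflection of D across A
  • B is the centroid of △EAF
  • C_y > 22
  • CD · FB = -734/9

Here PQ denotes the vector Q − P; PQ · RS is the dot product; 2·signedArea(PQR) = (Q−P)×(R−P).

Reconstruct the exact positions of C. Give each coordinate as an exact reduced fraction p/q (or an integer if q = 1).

C = (-10/3, 23)

1. C_x = -10/3  [CD · EF = 599/3 ∩ CD · FB = -734/9]
2. C_y = 23  [CD · EF = 599/3 ∩ CD · FB = -734/9]
   → C = (-10/3, 23)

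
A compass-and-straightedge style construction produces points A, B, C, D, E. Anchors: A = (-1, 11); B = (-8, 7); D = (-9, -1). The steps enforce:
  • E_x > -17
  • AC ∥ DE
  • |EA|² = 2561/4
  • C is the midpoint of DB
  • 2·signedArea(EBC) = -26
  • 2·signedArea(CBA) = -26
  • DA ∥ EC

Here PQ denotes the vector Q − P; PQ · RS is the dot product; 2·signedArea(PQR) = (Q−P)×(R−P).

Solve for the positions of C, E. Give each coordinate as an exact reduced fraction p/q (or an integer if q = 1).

C = (-17/2, 3)
E = (-33/2, -9)

1. C_x = -17/2  [C is the midpoint of DB]
2. C_y = 3  [C is the midpoint of DB]
   → C = (-17/2, 3)
3. E_x = -33/2  [DA ∥ EC ∩ AC ∥ DE]
4. E_y = -9  [DA ∥ EC ∩ AC ∥ DE]
   → E = (-33/2, -9)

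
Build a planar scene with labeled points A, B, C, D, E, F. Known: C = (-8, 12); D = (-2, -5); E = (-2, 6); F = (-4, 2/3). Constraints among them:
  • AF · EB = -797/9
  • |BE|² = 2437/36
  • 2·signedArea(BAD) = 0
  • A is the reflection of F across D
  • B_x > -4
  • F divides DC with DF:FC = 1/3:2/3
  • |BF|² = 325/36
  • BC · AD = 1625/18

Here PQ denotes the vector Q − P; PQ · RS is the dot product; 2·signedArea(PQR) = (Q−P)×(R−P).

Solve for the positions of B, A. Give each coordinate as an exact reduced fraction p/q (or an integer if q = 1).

1. A_x = 0  [A is the reflection of F across D]
2. A_y = -32/3  [A is the reflection of F across D]
   → A = (0, -32/3)
3. B_x = -3  [2·signedArea(BAD) = 0 ∩ AF · EB = -797/9]
4. B_y = -13/6  [2·signedArea(BAD) = 0 ∩ AF · EB = -797/9]
   → B = (-3, -13/6)

A = (0, -32/3)
B = (-3, -13/6)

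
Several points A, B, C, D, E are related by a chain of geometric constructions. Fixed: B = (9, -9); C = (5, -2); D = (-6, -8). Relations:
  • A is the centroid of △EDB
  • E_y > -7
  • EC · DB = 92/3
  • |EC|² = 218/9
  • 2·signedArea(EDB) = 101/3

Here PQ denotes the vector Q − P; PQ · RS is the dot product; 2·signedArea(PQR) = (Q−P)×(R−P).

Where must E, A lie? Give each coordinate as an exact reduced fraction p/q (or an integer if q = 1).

1. E_x = 8/3  [2·signedArea(EDB) = 101/3 ∩ EC · DB = 92/3]
2. E_y = -19/3  [2·signedArea(EDB) = 101/3 ∩ EC · DB = 92/3]
   → E = (8/3, -19/3)
3. A_x = 17/9  [A is the centroid of △EDB]
4. A_y = -70/9  [A is the centroid of △EDB]
   → A = (17/9, -70/9)

A = (17/9, -70/9)
E = (8/3, -19/3)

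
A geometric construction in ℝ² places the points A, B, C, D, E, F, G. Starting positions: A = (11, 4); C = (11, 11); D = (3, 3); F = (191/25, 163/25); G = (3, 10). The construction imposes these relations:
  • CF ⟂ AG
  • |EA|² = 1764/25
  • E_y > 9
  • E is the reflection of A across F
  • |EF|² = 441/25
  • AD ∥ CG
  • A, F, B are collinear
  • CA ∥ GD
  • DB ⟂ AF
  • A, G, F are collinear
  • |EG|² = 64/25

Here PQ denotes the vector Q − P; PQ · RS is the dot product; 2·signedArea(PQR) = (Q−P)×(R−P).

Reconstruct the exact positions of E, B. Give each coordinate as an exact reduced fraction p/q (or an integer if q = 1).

B = (159/25, 187/25)
E = (107/25, 226/25)

1. E_x = 107/25  [E is the reflection of A across F]
2. E_y = 226/25  [E is the reflection of A across F]
   → E = (107/25, 226/25)
3. B_x = 159/25  [A, F, B are collinear ∩ DB ⟂ AF]
4. B_y = 187/25  [A, F, B are collinear ∩ DB ⟂ AF]
   → B = (159/25, 187/25)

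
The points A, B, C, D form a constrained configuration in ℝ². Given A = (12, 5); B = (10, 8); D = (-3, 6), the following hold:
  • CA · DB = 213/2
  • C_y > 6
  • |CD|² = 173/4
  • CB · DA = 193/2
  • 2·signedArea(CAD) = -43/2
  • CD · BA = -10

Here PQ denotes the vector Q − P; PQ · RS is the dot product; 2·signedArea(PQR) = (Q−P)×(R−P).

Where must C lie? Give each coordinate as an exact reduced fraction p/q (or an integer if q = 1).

C = (7/2, 7)

1. C_x = 7/2  [2·signedArea(CAD) = -43/2 ∩ CD · BA = -10]
2. C_y = 7  [2·signedArea(CAD) = -43/2 ∩ CD · BA = -10]
   → C = (7/2, 7)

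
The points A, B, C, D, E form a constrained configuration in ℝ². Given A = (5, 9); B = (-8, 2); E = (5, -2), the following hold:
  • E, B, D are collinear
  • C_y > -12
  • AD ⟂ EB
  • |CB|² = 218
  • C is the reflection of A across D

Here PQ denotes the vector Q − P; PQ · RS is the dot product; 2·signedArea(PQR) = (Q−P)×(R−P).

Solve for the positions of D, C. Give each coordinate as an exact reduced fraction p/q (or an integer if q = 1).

1. D_x = 353/185  [E, B, D are collinear ∩ AD ⟂ EB]
2. D_y = -194/185  [E, B, D are collinear ∩ AD ⟂ EB]
   → D = (353/185, -194/185)
3. C_x = -219/185  [C is the reflection of A across D]
4. C_y = -2053/185  [C is the reflection of A across D]
   → C = (-219/185, -2053/185)

C = (-219/185, -2053/185)
D = (353/185, -194/185)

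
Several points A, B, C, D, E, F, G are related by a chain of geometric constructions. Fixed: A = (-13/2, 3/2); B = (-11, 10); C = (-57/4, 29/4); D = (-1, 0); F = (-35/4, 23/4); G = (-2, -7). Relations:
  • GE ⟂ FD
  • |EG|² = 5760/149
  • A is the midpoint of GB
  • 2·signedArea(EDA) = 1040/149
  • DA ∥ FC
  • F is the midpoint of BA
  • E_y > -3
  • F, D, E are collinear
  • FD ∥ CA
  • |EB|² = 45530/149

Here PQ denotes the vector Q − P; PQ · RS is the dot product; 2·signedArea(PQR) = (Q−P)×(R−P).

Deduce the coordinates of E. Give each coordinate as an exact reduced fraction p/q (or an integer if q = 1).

E = (254/149, -299/149)

1. E_x = 254/149  [F, D, E are collinear ∩ GE ⟂ FD]
2. E_y = -299/149  [F, D, E are collinear ∩ GE ⟂ FD]
   → E = (254/149, -299/149)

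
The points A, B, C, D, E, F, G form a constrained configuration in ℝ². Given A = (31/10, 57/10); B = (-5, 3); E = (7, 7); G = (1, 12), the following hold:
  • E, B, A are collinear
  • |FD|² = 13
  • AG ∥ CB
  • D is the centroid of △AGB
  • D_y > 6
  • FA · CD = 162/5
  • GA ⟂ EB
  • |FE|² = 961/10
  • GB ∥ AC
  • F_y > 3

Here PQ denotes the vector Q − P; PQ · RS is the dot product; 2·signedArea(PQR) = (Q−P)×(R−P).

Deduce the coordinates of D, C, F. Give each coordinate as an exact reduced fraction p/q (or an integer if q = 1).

C = (-29/10, -33/10)
D = (-3/10, 69/10)
F = (-23/10, 39/10)

1. D_x = -3/10  [D is the centroid of △AGB]
2. D_y = 69/10  [D is the centroid of △AGB]
   → D = (-3/10, 69/10)
3. C_x = -29/10  [AG ∥ CB ∩ GB ∥ AC]
4. C_y = -33/10  [AG ∥ CB ∩ GB ∥ AC]
   → C = (-29/10, -33/10)
5. F_x = -23/10  [line -13/5·x + -51/5·y + 169/5 = 0 ∩ |FE|² = 961/10]
6. F_y = 39/10  [line -13/5·x + -51/5·y + 169/5 = 0 ∩ |FE|² = 961/10]
   → F = (-23/10, 39/10)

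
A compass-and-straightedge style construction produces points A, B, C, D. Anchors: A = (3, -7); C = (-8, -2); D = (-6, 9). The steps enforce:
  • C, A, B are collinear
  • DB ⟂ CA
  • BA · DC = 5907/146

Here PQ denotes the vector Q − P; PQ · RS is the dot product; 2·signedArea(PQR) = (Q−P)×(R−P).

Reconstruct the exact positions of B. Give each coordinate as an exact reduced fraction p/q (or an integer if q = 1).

1. B_x = -1531/146  [C, A, B are collinear ∩ DB ⟂ CA]
2. B_y = -127/146  [C, A, B are collinear ∩ DB ⟂ CA]
   → B = (-1531/146, -127/146)

B = (-1531/146, -127/146)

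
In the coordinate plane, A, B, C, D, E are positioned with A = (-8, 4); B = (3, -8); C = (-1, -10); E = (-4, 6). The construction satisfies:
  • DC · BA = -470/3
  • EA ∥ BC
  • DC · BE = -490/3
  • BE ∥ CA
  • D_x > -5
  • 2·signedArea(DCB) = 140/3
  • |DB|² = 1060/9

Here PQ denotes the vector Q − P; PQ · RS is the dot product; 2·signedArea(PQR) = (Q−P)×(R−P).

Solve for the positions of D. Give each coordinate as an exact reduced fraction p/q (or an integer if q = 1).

D = (-13/3, 0)

1. D_x = -13/3  [DC · BA = -470/3 ∩ DC · BE = -490/3]
2. D_y = 0  [DC · BA = -470/3 ∩ DC · BE = -490/3]
   → D = (-13/3, 0)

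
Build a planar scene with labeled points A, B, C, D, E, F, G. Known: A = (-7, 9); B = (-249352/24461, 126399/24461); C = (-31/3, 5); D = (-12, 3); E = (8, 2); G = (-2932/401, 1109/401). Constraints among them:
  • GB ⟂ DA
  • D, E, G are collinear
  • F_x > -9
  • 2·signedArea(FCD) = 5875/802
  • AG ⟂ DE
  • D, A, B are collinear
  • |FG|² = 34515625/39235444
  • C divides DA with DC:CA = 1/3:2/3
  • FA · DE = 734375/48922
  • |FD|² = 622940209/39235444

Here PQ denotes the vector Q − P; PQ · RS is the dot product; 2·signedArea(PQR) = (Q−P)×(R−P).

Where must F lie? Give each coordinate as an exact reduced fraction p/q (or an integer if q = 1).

1. F_x = -196477/24461  [2·signedArea(FCD) = 5875/802 ∩ FA · DE = 734375/48922]
2. F_y = 164673/48922  [2·signedArea(FCD) = 5875/802 ∩ FA · DE = 734375/48922]
   → F = (-196477/24461, 164673/48922)

F = (-196477/24461, 164673/48922)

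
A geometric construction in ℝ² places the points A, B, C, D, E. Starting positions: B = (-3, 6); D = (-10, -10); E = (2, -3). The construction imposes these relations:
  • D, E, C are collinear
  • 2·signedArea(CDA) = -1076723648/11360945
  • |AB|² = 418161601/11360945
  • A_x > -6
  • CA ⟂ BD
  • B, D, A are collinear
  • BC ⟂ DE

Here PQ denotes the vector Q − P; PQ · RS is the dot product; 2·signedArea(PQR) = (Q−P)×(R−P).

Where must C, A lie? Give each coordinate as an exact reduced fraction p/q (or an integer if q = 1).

A = (-319738/58865, 26006/58865)
C = (422/193, -558/193)

1. C_x = 422/193  [D, E, C are collinear ∩ BC ⟂ DE]
2. C_y = -558/193  [D, E, C are collinear ∩ BC ⟂ DE]
   → C = (422/193, -558/193)
3. A_x = -319738/58865  [B, D, A are collinear ∩ CA ⟂ BD]
4. A_y = 26006/58865  [B, D, A are collinear ∩ CA ⟂ BD]
   → A = (-319738/58865, 26006/58865)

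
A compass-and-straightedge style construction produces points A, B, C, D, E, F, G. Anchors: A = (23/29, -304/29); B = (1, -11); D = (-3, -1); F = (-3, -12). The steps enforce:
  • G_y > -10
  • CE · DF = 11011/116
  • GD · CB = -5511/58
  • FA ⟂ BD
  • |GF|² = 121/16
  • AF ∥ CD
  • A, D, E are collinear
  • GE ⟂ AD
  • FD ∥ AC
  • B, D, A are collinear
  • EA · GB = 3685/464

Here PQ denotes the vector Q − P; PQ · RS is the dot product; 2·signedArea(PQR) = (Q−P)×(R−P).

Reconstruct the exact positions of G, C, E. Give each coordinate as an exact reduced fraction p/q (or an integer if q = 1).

C = (23/29, 15/29)
E = (-9/58, -941/116)
G = (-3, -37/4)

1. C_x = 23/29  [AF ∥ CD ∩ FD ∥ AC]
2. C_y = 15/29  [AF ∥ CD ∩ FD ∥ AC]
   → C = (23/29, 15/29)
3. E_x = -9/58  [A, D, E are collinear ∩ CE · DF = 11011/116]
4. E_y = -941/116  [A, D, E are collinear ∩ CE · DF = 11011/116]
   → E = (-9/58, -941/116)
5. G_x = -3  [GD · CB = -5511/58 ∩ GE ⟂ AD]
6. G_y = -37/4  [GD · CB = -5511/58 ∩ GE ⟂ AD]
   → G = (-3, -37/4)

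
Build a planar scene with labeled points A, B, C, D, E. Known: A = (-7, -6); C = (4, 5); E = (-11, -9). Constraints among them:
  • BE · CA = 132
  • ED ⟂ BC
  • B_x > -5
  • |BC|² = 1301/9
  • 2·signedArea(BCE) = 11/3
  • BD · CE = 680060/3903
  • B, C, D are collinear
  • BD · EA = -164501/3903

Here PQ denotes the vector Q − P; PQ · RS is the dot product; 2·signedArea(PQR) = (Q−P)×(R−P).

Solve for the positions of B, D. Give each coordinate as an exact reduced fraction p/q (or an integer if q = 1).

B = (-14/3, -10/3)
D = (-14036/1301, -11995/1301)

1. B_x = -14/3  [2·signedArea(BCE) = 11/3 ∩ BE · CA = 132]
2. B_y = -10/3  [2·signedArea(BCE) = 11/3 ∩ BE · CA = 132]
   → B = (-14/3, -10/3)
3. D_x = -14036/1301  [B, C, D are collinear ∩ ED ⟂ BC]
4. D_y = -11995/1301  [B, C, D are collinear ∩ ED ⟂ BC]
   → D = (-14036/1301, -11995/1301)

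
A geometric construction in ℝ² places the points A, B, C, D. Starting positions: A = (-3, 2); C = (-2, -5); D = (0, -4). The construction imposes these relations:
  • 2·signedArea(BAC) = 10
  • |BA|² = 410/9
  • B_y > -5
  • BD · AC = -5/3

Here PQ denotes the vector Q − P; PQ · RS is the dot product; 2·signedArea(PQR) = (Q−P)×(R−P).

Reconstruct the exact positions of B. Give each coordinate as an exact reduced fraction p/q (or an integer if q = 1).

B = (-2/3, -13/3)

1. B_x = -2/3  [BD · AC = -5/3 ∩ 2·signedArea(BAC) = 10]
2. B_y = -13/3  [BD · AC = -5/3 ∩ 2·signedArea(BAC) = 10]
   → B = (-2/3, -13/3)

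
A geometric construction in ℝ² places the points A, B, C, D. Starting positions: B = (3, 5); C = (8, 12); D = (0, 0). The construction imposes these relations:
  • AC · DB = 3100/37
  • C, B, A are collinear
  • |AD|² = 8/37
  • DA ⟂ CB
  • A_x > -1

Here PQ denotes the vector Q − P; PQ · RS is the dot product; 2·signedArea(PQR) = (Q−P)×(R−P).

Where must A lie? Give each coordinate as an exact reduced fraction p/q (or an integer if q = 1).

1. A_x = -14/37  [C, B, A are collinear ∩ DA ⟂ CB]
2. A_y = 10/37  [C, B, A are collinear ∩ DA ⟂ CB]
   → A = (-14/37, 10/37)

A = (-14/37, 10/37)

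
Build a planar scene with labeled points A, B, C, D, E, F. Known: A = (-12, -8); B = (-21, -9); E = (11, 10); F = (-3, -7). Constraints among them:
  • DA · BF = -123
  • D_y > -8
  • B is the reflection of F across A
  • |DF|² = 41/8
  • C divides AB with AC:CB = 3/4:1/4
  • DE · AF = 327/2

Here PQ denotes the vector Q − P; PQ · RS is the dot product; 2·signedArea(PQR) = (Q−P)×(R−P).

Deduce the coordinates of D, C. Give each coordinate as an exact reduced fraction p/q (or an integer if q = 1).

C = (-75/4, -35/4)
D = (-21/4, -29/4)

1. D_x = -21/4  [line -9·x + -1·y + -109/2 = 0 ∩ |DF|² = 41/8]
2. D_y = -29/4  [line -9·x + -1·y + -109/2 = 0 ∩ |DF|² = 41/8]
   → D = (-21/4, -29/4)
3. C_x = -75/4  [C divides AB with AC:CB = 3/4:1/4]
4. C_y = -35/4  [C divides AB with AC:CB = 3/4:1/4]
   → C = (-75/4, -35/4)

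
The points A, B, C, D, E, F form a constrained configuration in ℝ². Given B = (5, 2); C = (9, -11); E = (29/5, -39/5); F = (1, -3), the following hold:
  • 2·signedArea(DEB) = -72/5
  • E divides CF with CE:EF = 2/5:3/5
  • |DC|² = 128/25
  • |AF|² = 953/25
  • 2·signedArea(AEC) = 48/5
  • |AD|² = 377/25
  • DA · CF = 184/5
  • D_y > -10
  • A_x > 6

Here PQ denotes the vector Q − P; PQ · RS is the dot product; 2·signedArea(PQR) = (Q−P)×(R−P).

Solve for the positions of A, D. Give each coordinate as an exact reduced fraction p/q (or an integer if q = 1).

1. A_x = 33/5  [line 16/5·x + 16/5·y + -16/5 = 0 ∩ |AF|² = 953/25]
2. A_y = -28/5  [line 16/5·x + 16/5·y + -16/5 = 0 ∩ |AF|² = 953/25]
   → A = (33/5, -28/5)
3. D_x = 37/5  [2·signedArea(DEB) = -72/5 ∩ DA · CF = 184/5]
4. D_y = -47/5  [2·signedArea(DEB) = -72/5 ∩ DA · CF = 184/5]
   → D = (37/5, -47/5)

A = (33/5, -28/5)
D = (37/5, -47/5)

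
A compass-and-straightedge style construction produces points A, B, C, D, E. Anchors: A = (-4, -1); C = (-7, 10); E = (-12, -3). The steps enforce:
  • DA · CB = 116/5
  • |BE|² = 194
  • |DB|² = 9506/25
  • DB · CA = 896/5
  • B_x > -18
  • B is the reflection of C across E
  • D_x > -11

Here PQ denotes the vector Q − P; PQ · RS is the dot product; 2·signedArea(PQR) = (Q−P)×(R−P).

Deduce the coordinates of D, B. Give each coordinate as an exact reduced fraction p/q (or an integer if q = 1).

B = (-17, -16)
D = (-10, 11/5)

1. B_x = -17  [B is the reflection of C across E]
2. B_y = -16  [B is the reflection of C across E]
   → B = (-17, -16)
3. D_x = -10  [DB · CA = 896/5 ∩ DA · CB = 116/5]
4. D_y = 11/5  [DB · CA = 896/5 ∩ DA · CB = 116/5]
   → D = (-10, 11/5)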